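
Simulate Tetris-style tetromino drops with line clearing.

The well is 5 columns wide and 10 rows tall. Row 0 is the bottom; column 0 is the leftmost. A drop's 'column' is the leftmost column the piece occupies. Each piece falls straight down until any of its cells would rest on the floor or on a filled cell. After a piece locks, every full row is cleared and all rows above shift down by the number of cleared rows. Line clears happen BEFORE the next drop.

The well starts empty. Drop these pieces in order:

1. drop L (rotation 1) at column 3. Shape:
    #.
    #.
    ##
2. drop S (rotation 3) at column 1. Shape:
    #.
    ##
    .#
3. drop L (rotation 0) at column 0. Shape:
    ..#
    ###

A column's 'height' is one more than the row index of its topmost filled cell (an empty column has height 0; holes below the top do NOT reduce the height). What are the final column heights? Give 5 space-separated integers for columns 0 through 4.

Drop 1: L rot1 at col 3 lands with bottom-row=0; cleared 0 line(s) (total 0); column heights now [0 0 0 3 1], max=3
Drop 2: S rot3 at col 1 lands with bottom-row=0; cleared 0 line(s) (total 0); column heights now [0 3 2 3 1], max=3
Drop 3: L rot0 at col 0 lands with bottom-row=3; cleared 0 line(s) (total 0); column heights now [4 4 5 3 1], max=5

Answer: 4 4 5 3 1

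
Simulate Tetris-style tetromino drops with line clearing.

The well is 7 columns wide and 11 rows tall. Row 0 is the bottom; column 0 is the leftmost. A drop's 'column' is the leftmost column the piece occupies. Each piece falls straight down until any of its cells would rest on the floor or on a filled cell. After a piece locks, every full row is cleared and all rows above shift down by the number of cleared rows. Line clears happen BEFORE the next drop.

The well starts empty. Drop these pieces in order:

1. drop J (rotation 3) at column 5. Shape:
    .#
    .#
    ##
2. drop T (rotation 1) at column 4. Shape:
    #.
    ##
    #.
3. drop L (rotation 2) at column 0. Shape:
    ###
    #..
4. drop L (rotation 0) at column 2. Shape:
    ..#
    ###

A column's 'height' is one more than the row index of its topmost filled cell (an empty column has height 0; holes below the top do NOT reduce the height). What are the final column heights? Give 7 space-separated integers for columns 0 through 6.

Answer: 2 2 4 4 5 2 3

Derivation:
Drop 1: J rot3 at col 5 lands with bottom-row=0; cleared 0 line(s) (total 0); column heights now [0 0 0 0 0 1 3], max=3
Drop 2: T rot1 at col 4 lands with bottom-row=0; cleared 0 line(s) (total 0); column heights now [0 0 0 0 3 2 3], max=3
Drop 3: L rot2 at col 0 lands with bottom-row=0; cleared 0 line(s) (total 0); column heights now [2 2 2 0 3 2 3], max=3
Drop 4: L rot0 at col 2 lands with bottom-row=3; cleared 0 line(s) (total 0); column heights now [2 2 4 4 5 2 3], max=5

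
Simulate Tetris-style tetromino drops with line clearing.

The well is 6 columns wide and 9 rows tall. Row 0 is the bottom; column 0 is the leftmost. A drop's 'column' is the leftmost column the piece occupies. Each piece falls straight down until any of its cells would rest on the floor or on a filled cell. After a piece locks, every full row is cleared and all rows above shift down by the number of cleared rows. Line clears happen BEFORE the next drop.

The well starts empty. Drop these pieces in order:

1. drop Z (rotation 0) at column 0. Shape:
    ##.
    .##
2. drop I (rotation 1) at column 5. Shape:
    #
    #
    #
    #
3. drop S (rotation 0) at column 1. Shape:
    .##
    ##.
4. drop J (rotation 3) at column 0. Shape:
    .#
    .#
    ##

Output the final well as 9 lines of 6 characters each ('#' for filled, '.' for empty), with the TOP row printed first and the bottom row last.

Drop 1: Z rot0 at col 0 lands with bottom-row=0; cleared 0 line(s) (total 0); column heights now [2 2 1 0 0 0], max=2
Drop 2: I rot1 at col 5 lands with bottom-row=0; cleared 0 line(s) (total 0); column heights now [2 2 1 0 0 4], max=4
Drop 3: S rot0 at col 1 lands with bottom-row=2; cleared 0 line(s) (total 0); column heights now [2 3 4 4 0 4], max=4
Drop 4: J rot3 at col 0 lands with bottom-row=3; cleared 0 line(s) (total 0); column heights now [4 6 4 4 0 4], max=6

Answer: ......
......
......
.#....
.#....
####.#
.##..#
##...#
.##..#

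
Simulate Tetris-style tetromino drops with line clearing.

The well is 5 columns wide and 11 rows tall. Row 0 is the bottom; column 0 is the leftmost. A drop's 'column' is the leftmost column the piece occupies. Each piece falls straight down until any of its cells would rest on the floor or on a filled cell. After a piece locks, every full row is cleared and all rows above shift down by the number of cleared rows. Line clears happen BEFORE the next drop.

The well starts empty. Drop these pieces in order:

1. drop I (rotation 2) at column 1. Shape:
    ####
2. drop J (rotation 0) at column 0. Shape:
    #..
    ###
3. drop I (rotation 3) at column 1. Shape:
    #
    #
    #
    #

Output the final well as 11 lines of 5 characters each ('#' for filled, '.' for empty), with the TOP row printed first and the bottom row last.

Drop 1: I rot2 at col 1 lands with bottom-row=0; cleared 0 line(s) (total 0); column heights now [0 1 1 1 1], max=1
Drop 2: J rot0 at col 0 lands with bottom-row=1; cleared 0 line(s) (total 0); column heights now [3 2 2 1 1], max=3
Drop 3: I rot3 at col 1 lands with bottom-row=2; cleared 0 line(s) (total 0); column heights now [3 6 2 1 1], max=6

Answer: .....
.....
.....
.....
.....
.#...
.#...
.#...
##...
###..
.####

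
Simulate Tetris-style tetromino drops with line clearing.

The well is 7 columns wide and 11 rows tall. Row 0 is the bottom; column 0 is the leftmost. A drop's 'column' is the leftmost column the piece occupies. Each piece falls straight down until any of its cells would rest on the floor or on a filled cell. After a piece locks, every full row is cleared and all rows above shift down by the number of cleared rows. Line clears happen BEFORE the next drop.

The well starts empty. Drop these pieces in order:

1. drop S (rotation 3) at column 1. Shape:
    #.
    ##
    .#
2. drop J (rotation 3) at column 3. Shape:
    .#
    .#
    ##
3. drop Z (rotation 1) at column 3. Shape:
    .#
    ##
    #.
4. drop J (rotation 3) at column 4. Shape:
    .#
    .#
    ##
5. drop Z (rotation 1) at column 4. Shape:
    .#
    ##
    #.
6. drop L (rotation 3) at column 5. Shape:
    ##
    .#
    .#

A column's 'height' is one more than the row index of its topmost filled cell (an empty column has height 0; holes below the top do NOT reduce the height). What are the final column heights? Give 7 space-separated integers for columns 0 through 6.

Answer: 0 3 2 4 9 11 11

Derivation:
Drop 1: S rot3 at col 1 lands with bottom-row=0; cleared 0 line(s) (total 0); column heights now [0 3 2 0 0 0 0], max=3
Drop 2: J rot3 at col 3 lands with bottom-row=0; cleared 0 line(s) (total 0); column heights now [0 3 2 1 3 0 0], max=3
Drop 3: Z rot1 at col 3 lands with bottom-row=2; cleared 0 line(s) (total 0); column heights now [0 3 2 4 5 0 0], max=5
Drop 4: J rot3 at col 4 lands with bottom-row=5; cleared 0 line(s) (total 0); column heights now [0 3 2 4 6 8 0], max=8
Drop 5: Z rot1 at col 4 lands with bottom-row=7; cleared 0 line(s) (total 0); column heights now [0 3 2 4 9 10 0], max=10
Drop 6: L rot3 at col 5 lands with bottom-row=8; cleared 0 line(s) (total 0); column heights now [0 3 2 4 9 11 11], max=11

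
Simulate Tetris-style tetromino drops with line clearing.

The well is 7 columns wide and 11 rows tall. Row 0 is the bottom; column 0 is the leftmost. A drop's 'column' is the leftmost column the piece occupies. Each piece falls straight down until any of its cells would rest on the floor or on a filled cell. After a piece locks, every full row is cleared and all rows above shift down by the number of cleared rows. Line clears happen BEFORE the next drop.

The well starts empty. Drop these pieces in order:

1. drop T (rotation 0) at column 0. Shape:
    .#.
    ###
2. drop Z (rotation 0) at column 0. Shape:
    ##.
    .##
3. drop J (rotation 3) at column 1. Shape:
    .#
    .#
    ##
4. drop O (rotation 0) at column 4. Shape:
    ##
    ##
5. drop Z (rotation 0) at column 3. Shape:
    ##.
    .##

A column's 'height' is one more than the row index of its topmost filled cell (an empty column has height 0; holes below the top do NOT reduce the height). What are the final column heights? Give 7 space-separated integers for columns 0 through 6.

Drop 1: T rot0 at col 0 lands with bottom-row=0; cleared 0 line(s) (total 0); column heights now [1 2 1 0 0 0 0], max=2
Drop 2: Z rot0 at col 0 lands with bottom-row=2; cleared 0 line(s) (total 0); column heights now [4 4 3 0 0 0 0], max=4
Drop 3: J rot3 at col 1 lands with bottom-row=4; cleared 0 line(s) (total 0); column heights now [4 5 7 0 0 0 0], max=7
Drop 4: O rot0 at col 4 lands with bottom-row=0; cleared 0 line(s) (total 0); column heights now [4 5 7 0 2 2 0], max=7
Drop 5: Z rot0 at col 3 lands with bottom-row=2; cleared 0 line(s) (total 0); column heights now [4 5 7 4 4 3 0], max=7

Answer: 4 5 7 4 4 3 0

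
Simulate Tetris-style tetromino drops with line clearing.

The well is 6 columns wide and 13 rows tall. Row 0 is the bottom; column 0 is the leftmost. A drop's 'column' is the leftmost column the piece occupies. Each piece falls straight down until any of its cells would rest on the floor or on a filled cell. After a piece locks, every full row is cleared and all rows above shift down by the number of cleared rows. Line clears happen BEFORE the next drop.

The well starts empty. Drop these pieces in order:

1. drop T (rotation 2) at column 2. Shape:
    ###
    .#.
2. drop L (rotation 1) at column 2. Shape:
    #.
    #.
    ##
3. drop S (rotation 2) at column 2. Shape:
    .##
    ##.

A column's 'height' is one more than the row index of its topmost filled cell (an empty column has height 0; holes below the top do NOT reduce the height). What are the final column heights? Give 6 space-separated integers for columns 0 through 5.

Drop 1: T rot2 at col 2 lands with bottom-row=0; cleared 0 line(s) (total 0); column heights now [0 0 2 2 2 0], max=2
Drop 2: L rot1 at col 2 lands with bottom-row=2; cleared 0 line(s) (total 0); column heights now [0 0 5 3 2 0], max=5
Drop 3: S rot2 at col 2 lands with bottom-row=5; cleared 0 line(s) (total 0); column heights now [0 0 6 7 7 0], max=7

Answer: 0 0 6 7 7 0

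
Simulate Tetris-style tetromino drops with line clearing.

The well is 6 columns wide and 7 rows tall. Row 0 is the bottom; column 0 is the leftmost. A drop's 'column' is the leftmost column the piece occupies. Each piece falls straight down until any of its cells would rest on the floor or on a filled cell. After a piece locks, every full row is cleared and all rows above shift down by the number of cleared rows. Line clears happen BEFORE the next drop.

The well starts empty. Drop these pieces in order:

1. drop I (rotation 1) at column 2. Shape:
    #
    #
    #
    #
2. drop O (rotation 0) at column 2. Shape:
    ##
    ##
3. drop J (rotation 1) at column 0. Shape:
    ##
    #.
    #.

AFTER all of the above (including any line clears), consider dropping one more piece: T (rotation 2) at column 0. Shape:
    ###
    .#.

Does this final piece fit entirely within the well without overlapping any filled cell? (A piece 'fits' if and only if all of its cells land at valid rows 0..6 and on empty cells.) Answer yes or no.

Answer: yes

Derivation:
Drop 1: I rot1 at col 2 lands with bottom-row=0; cleared 0 line(s) (total 0); column heights now [0 0 4 0 0 0], max=4
Drop 2: O rot0 at col 2 lands with bottom-row=4; cleared 0 line(s) (total 0); column heights now [0 0 6 6 0 0], max=6
Drop 3: J rot1 at col 0 lands with bottom-row=0; cleared 0 line(s) (total 0); column heights now [3 3 6 6 0 0], max=6
Test piece T rot2 at col 0 (width 3): heights before test = [3 3 6 6 0 0]; fits = True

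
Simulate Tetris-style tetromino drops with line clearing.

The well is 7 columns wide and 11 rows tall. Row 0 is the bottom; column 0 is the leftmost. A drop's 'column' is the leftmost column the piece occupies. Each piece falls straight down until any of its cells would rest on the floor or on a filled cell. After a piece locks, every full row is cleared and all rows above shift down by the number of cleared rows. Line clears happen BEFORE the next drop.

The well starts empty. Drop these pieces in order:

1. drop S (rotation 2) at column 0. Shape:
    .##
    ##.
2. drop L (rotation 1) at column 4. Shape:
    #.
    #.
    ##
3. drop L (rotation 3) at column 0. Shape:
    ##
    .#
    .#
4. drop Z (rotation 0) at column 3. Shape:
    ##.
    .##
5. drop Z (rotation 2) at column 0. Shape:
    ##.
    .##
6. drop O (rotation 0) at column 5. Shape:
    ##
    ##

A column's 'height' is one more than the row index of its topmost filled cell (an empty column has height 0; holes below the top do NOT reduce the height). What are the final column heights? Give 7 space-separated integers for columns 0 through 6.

Answer: 7 7 6 5 5 6 6

Derivation:
Drop 1: S rot2 at col 0 lands with bottom-row=0; cleared 0 line(s) (total 0); column heights now [1 2 2 0 0 0 0], max=2
Drop 2: L rot1 at col 4 lands with bottom-row=0; cleared 0 line(s) (total 0); column heights now [1 2 2 0 3 1 0], max=3
Drop 3: L rot3 at col 0 lands with bottom-row=2; cleared 0 line(s) (total 0); column heights now [5 5 2 0 3 1 0], max=5
Drop 4: Z rot0 at col 3 lands with bottom-row=3; cleared 0 line(s) (total 0); column heights now [5 5 2 5 5 4 0], max=5
Drop 5: Z rot2 at col 0 lands with bottom-row=5; cleared 0 line(s) (total 0); column heights now [7 7 6 5 5 4 0], max=7
Drop 6: O rot0 at col 5 lands with bottom-row=4; cleared 0 line(s) (total 0); column heights now [7 7 6 5 5 6 6], max=7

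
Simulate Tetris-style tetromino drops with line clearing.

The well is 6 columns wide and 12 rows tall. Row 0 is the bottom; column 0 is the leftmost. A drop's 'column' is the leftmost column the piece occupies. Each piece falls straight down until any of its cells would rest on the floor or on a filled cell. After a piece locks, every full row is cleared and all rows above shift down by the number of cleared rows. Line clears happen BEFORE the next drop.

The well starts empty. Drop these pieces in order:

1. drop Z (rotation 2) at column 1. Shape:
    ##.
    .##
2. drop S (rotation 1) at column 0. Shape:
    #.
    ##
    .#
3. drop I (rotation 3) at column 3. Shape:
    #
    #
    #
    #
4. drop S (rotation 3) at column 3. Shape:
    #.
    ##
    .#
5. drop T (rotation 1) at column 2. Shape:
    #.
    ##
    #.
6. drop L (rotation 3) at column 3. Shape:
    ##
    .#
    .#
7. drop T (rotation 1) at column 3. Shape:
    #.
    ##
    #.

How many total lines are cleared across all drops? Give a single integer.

Drop 1: Z rot2 at col 1 lands with bottom-row=0; cleared 0 line(s) (total 0); column heights now [0 2 2 1 0 0], max=2
Drop 2: S rot1 at col 0 lands with bottom-row=2; cleared 0 line(s) (total 0); column heights now [5 4 2 1 0 0], max=5
Drop 3: I rot3 at col 3 lands with bottom-row=1; cleared 0 line(s) (total 0); column heights now [5 4 2 5 0 0], max=5
Drop 4: S rot3 at col 3 lands with bottom-row=4; cleared 0 line(s) (total 0); column heights now [5 4 2 7 6 0], max=7
Drop 5: T rot1 at col 2 lands with bottom-row=6; cleared 0 line(s) (total 0); column heights now [5 4 9 8 6 0], max=9
Drop 6: L rot3 at col 3 lands with bottom-row=6; cleared 0 line(s) (total 0); column heights now [5 4 9 9 9 0], max=9
Drop 7: T rot1 at col 3 lands with bottom-row=9; cleared 0 line(s) (total 0); column heights now [5 4 9 12 11 0], max=12

Answer: 0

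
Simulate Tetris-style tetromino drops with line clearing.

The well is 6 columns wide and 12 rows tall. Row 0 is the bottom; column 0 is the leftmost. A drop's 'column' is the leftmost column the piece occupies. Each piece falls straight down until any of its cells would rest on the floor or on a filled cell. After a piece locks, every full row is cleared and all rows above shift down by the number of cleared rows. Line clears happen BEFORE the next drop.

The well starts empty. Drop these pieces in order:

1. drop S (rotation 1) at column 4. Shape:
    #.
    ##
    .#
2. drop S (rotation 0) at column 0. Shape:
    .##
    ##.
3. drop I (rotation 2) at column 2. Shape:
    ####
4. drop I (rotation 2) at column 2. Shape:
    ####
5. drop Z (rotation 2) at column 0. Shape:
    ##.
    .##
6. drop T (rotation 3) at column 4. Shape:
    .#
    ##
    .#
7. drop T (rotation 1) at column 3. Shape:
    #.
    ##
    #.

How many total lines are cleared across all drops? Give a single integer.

Drop 1: S rot1 at col 4 lands with bottom-row=0; cleared 0 line(s) (total 0); column heights now [0 0 0 0 3 2], max=3
Drop 2: S rot0 at col 0 lands with bottom-row=0; cleared 0 line(s) (total 0); column heights now [1 2 2 0 3 2], max=3
Drop 3: I rot2 at col 2 lands with bottom-row=3; cleared 0 line(s) (total 0); column heights now [1 2 4 4 4 4], max=4
Drop 4: I rot2 at col 2 lands with bottom-row=4; cleared 0 line(s) (total 0); column heights now [1 2 5 5 5 5], max=5
Drop 5: Z rot2 at col 0 lands with bottom-row=5; cleared 0 line(s) (total 0); column heights now [7 7 6 5 5 5], max=7
Drop 6: T rot3 at col 4 lands with bottom-row=5; cleared 0 line(s) (total 0); column heights now [7 7 6 5 7 8], max=8
Drop 7: T rot1 at col 3 lands with bottom-row=6; cleared 0 line(s) (total 0); column heights now [7 7 6 9 8 8], max=9

Answer: 0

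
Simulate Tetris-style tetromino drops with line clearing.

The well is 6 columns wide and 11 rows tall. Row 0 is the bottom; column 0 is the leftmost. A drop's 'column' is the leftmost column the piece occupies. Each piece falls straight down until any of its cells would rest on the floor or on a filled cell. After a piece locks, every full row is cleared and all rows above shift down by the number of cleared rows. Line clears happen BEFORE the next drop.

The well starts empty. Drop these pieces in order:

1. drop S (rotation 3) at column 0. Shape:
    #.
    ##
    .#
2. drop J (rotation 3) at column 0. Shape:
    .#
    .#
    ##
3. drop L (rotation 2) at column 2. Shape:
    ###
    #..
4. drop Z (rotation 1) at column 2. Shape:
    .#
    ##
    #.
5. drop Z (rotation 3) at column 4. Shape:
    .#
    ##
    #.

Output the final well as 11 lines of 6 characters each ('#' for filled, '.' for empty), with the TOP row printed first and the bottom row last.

Drop 1: S rot3 at col 0 lands with bottom-row=0; cleared 0 line(s) (total 0); column heights now [3 2 0 0 0 0], max=3
Drop 2: J rot3 at col 0 lands with bottom-row=3; cleared 0 line(s) (total 0); column heights now [4 6 0 0 0 0], max=6
Drop 3: L rot2 at col 2 lands with bottom-row=0; cleared 0 line(s) (total 0); column heights now [4 6 2 2 2 0], max=6
Drop 4: Z rot1 at col 2 lands with bottom-row=2; cleared 0 line(s) (total 0); column heights now [4 6 4 5 2 0], max=6
Drop 5: Z rot3 at col 4 lands with bottom-row=2; cleared 1 line(s) (total 1); column heights now [3 5 3 4 3 4], max=5

Answer: ......
......
......
......
......
......
.#....
.#.#.#
#.#.#.
#####.
.##...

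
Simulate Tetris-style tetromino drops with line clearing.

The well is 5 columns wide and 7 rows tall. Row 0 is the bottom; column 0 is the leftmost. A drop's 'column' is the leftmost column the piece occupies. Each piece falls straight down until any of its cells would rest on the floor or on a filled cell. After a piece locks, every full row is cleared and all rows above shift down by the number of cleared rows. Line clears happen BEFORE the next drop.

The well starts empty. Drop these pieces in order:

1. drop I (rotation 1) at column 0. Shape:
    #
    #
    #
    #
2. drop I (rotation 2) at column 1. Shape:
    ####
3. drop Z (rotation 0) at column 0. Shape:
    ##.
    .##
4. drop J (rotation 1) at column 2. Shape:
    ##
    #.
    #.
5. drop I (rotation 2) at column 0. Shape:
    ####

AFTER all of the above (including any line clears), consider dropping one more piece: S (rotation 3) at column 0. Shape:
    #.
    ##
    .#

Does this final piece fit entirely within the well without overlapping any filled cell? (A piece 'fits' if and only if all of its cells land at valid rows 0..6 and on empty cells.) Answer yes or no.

Answer: no

Derivation:
Drop 1: I rot1 at col 0 lands with bottom-row=0; cleared 0 line(s) (total 0); column heights now [4 0 0 0 0], max=4
Drop 2: I rot2 at col 1 lands with bottom-row=0; cleared 1 line(s) (total 1); column heights now [3 0 0 0 0], max=3
Drop 3: Z rot0 at col 0 lands with bottom-row=2; cleared 0 line(s) (total 1); column heights now [4 4 3 0 0], max=4
Drop 4: J rot1 at col 2 lands with bottom-row=3; cleared 0 line(s) (total 1); column heights now [4 4 6 6 0], max=6
Drop 5: I rot2 at col 0 lands with bottom-row=6; cleared 0 line(s) (total 1); column heights now [7 7 7 7 0], max=7
Test piece S rot3 at col 0 (width 2): heights before test = [7 7 7 7 0]; fits = False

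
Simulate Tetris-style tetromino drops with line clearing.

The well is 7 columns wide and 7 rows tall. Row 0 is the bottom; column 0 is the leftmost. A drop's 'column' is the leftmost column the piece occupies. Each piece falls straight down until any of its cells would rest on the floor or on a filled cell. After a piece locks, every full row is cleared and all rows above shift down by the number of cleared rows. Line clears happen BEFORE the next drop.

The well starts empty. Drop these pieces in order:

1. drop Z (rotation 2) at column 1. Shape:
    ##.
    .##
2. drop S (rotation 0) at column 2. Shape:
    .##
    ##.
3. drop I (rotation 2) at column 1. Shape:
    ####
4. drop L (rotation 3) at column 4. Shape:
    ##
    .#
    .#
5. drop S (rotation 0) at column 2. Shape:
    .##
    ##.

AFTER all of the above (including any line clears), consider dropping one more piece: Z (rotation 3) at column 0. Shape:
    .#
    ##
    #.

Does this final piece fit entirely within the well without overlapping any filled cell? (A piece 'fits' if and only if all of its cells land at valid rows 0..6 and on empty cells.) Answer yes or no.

Answer: yes

Derivation:
Drop 1: Z rot2 at col 1 lands with bottom-row=0; cleared 0 line(s) (total 0); column heights now [0 2 2 1 0 0 0], max=2
Drop 2: S rot0 at col 2 lands with bottom-row=2; cleared 0 line(s) (total 0); column heights now [0 2 3 4 4 0 0], max=4
Drop 3: I rot2 at col 1 lands with bottom-row=4; cleared 0 line(s) (total 0); column heights now [0 5 5 5 5 0 0], max=5
Drop 4: L rot3 at col 4 lands with bottom-row=3; cleared 0 line(s) (total 0); column heights now [0 5 5 5 6 6 0], max=6
Drop 5: S rot0 at col 2 lands with bottom-row=5; cleared 0 line(s) (total 0); column heights now [0 5 6 7 7 6 0], max=7
Test piece Z rot3 at col 0 (width 2): heights before test = [0 5 6 7 7 6 0]; fits = True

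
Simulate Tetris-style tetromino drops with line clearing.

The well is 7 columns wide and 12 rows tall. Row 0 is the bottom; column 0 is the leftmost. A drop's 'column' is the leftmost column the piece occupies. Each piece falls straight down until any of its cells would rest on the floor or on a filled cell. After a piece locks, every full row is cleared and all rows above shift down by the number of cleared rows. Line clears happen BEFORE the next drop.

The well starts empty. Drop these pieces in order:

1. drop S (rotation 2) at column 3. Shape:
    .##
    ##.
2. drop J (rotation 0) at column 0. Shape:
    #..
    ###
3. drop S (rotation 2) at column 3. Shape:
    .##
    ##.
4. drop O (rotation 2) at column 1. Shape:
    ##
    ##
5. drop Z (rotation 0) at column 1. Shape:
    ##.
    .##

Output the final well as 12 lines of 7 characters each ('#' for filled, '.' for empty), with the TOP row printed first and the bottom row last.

Answer: .......
.......
.......
.......
.......
.......
.......
.##....
..####.
.####..
###.##.
#####..

Derivation:
Drop 1: S rot2 at col 3 lands with bottom-row=0; cleared 0 line(s) (total 0); column heights now [0 0 0 1 2 2 0], max=2
Drop 2: J rot0 at col 0 lands with bottom-row=0; cleared 0 line(s) (total 0); column heights now [2 1 1 1 2 2 0], max=2
Drop 3: S rot2 at col 3 lands with bottom-row=2; cleared 0 line(s) (total 0); column heights now [2 1 1 3 4 4 0], max=4
Drop 4: O rot2 at col 1 lands with bottom-row=1; cleared 0 line(s) (total 0); column heights now [2 3 3 3 4 4 0], max=4
Drop 5: Z rot0 at col 1 lands with bottom-row=3; cleared 0 line(s) (total 0); column heights now [2 5 5 4 4 4 0], max=5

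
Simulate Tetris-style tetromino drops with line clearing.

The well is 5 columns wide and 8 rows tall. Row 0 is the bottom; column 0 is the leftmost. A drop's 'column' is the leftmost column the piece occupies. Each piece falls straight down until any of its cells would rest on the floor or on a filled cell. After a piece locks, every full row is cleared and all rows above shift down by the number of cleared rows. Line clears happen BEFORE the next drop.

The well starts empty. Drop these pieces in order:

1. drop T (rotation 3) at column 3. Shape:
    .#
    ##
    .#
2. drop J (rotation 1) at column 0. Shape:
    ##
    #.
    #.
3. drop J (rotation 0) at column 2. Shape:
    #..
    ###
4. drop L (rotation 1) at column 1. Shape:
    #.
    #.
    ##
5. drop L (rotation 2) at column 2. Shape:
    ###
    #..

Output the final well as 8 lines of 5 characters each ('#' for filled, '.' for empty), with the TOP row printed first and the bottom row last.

Drop 1: T rot3 at col 3 lands with bottom-row=0; cleared 0 line(s) (total 0); column heights now [0 0 0 2 3], max=3
Drop 2: J rot1 at col 0 lands with bottom-row=0; cleared 0 line(s) (total 0); column heights now [3 3 0 2 3], max=3
Drop 3: J rot0 at col 2 lands with bottom-row=3; cleared 0 line(s) (total 0); column heights now [3 3 5 4 4], max=5
Drop 4: L rot1 at col 1 lands with bottom-row=5; cleared 0 line(s) (total 0); column heights now [3 8 6 4 4], max=8
Drop 5: L rot2 at col 2 lands with bottom-row=6; cleared 0 line(s) (total 0); column heights now [3 8 8 8 8], max=8

Answer: .####
.##..
.##..
..#..
..###
##..#
#..##
#...#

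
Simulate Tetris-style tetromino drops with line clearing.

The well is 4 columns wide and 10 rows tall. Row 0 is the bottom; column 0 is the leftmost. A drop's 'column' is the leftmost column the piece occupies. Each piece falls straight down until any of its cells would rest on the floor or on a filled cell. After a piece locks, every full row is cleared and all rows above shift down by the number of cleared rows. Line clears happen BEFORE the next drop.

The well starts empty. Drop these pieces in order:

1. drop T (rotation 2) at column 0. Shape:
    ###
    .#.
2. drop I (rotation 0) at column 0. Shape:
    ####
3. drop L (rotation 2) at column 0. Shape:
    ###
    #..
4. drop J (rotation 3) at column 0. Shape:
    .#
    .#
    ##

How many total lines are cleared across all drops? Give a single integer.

Answer: 1

Derivation:
Drop 1: T rot2 at col 0 lands with bottom-row=0; cleared 0 line(s) (total 0); column heights now [2 2 2 0], max=2
Drop 2: I rot0 at col 0 lands with bottom-row=2; cleared 1 line(s) (total 1); column heights now [2 2 2 0], max=2
Drop 3: L rot2 at col 0 lands with bottom-row=2; cleared 0 line(s) (total 1); column heights now [4 4 4 0], max=4
Drop 4: J rot3 at col 0 lands with bottom-row=4; cleared 0 line(s) (total 1); column heights now [5 7 4 0], max=7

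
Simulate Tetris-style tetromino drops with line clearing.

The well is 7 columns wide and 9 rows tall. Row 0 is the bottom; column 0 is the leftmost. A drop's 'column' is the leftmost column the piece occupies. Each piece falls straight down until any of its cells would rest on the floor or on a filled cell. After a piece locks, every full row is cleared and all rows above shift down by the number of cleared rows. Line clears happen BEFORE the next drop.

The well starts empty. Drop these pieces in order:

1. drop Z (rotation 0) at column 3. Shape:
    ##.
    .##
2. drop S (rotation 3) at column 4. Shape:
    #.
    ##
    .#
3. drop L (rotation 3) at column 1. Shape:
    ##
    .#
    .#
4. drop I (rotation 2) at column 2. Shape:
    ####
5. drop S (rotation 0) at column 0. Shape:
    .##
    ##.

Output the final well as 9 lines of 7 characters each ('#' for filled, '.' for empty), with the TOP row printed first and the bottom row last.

Answer: .......
.......
.......
.##....
######.
....#..
.##.##.
..####.
..#.##.

Derivation:
Drop 1: Z rot0 at col 3 lands with bottom-row=0; cleared 0 line(s) (total 0); column heights now [0 0 0 2 2 1 0], max=2
Drop 2: S rot3 at col 4 lands with bottom-row=1; cleared 0 line(s) (total 0); column heights now [0 0 0 2 4 3 0], max=4
Drop 3: L rot3 at col 1 lands with bottom-row=0; cleared 0 line(s) (total 0); column heights now [0 3 3 2 4 3 0], max=4
Drop 4: I rot2 at col 2 lands with bottom-row=4; cleared 0 line(s) (total 0); column heights now [0 3 5 5 5 5 0], max=5
Drop 5: S rot0 at col 0 lands with bottom-row=4; cleared 0 line(s) (total 0); column heights now [5 6 6 5 5 5 0], max=6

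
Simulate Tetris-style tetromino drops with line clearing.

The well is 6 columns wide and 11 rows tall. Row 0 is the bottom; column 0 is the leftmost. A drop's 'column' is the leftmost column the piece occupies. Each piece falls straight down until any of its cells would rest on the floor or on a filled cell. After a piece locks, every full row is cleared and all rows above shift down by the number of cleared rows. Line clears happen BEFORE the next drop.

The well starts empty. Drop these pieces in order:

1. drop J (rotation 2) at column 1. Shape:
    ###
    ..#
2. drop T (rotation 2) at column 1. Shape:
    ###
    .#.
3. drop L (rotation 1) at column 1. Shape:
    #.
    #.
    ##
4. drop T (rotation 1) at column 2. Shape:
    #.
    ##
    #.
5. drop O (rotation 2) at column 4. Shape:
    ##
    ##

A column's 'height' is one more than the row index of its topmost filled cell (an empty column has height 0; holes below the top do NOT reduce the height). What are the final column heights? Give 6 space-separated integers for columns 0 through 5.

Answer: 0 7 8 7 2 2

Derivation:
Drop 1: J rot2 at col 1 lands with bottom-row=0; cleared 0 line(s) (total 0); column heights now [0 2 2 2 0 0], max=2
Drop 2: T rot2 at col 1 lands with bottom-row=2; cleared 0 line(s) (total 0); column heights now [0 4 4 4 0 0], max=4
Drop 3: L rot1 at col 1 lands with bottom-row=4; cleared 0 line(s) (total 0); column heights now [0 7 5 4 0 0], max=7
Drop 4: T rot1 at col 2 lands with bottom-row=5; cleared 0 line(s) (total 0); column heights now [0 7 8 7 0 0], max=8
Drop 5: O rot2 at col 4 lands with bottom-row=0; cleared 0 line(s) (total 0); column heights now [0 7 8 7 2 2], max=8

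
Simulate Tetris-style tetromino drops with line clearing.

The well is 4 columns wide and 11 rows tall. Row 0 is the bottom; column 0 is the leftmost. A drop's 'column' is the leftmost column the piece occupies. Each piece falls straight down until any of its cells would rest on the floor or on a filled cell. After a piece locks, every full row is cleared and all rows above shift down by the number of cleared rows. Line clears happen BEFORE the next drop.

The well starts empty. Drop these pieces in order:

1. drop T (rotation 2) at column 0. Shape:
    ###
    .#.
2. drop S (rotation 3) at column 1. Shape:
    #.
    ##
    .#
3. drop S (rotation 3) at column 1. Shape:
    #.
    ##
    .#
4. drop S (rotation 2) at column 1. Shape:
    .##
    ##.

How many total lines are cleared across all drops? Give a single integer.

Drop 1: T rot2 at col 0 lands with bottom-row=0; cleared 0 line(s) (total 0); column heights now [2 2 2 0], max=2
Drop 2: S rot3 at col 1 lands with bottom-row=2; cleared 0 line(s) (total 0); column heights now [2 5 4 0], max=5
Drop 3: S rot3 at col 1 lands with bottom-row=4; cleared 0 line(s) (total 0); column heights now [2 7 6 0], max=7
Drop 4: S rot2 at col 1 lands with bottom-row=7; cleared 0 line(s) (total 0); column heights now [2 8 9 9], max=9

Answer: 0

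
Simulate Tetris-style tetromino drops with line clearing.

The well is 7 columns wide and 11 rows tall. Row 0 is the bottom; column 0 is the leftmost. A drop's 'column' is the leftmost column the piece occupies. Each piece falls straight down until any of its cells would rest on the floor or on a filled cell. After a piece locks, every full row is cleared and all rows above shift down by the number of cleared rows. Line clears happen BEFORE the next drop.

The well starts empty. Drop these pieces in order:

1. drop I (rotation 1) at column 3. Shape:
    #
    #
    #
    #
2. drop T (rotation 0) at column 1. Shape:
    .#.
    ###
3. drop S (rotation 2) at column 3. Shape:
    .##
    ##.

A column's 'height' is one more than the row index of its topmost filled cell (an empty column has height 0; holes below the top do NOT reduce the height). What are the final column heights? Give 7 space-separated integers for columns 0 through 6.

Answer: 0 5 6 6 7 7 0

Derivation:
Drop 1: I rot1 at col 3 lands with bottom-row=0; cleared 0 line(s) (total 0); column heights now [0 0 0 4 0 0 0], max=4
Drop 2: T rot0 at col 1 lands with bottom-row=4; cleared 0 line(s) (total 0); column heights now [0 5 6 5 0 0 0], max=6
Drop 3: S rot2 at col 3 lands with bottom-row=5; cleared 0 line(s) (total 0); column heights now [0 5 6 6 7 7 0], max=7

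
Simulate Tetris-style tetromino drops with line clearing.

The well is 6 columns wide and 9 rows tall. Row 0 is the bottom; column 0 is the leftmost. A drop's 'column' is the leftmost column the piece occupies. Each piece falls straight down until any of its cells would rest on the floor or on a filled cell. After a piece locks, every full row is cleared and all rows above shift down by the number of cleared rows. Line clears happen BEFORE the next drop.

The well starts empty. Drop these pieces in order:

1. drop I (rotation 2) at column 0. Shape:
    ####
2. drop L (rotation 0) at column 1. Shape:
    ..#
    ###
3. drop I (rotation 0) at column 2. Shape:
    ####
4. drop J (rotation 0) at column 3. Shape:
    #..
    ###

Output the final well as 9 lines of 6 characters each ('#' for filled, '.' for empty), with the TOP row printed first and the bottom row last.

Drop 1: I rot2 at col 0 lands with bottom-row=0; cleared 0 line(s) (total 0); column heights now [1 1 1 1 0 0], max=1
Drop 2: L rot0 at col 1 lands with bottom-row=1; cleared 0 line(s) (total 0); column heights now [1 2 2 3 0 0], max=3
Drop 3: I rot0 at col 2 lands with bottom-row=3; cleared 0 line(s) (total 0); column heights now [1 2 4 4 4 4], max=4
Drop 4: J rot0 at col 3 lands with bottom-row=4; cleared 0 line(s) (total 0); column heights now [1 2 4 6 5 5], max=6

Answer: ......
......
......
...#..
...###
..####
...#..
.###..
####..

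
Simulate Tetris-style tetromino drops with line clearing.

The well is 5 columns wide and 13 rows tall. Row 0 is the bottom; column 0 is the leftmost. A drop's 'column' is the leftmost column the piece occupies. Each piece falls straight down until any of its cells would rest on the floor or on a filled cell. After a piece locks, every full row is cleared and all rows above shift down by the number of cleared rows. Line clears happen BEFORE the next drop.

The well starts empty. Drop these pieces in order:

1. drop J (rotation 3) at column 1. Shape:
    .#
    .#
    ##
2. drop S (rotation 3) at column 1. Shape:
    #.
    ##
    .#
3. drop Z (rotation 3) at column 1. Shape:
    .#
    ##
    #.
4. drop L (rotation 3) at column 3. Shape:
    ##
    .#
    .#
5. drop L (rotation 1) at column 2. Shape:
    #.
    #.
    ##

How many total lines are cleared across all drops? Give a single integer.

Drop 1: J rot3 at col 1 lands with bottom-row=0; cleared 0 line(s) (total 0); column heights now [0 1 3 0 0], max=3
Drop 2: S rot3 at col 1 lands with bottom-row=3; cleared 0 line(s) (total 0); column heights now [0 6 5 0 0], max=6
Drop 3: Z rot3 at col 1 lands with bottom-row=6; cleared 0 line(s) (total 0); column heights now [0 8 9 0 0], max=9
Drop 4: L rot3 at col 3 lands with bottom-row=0; cleared 0 line(s) (total 0); column heights now [0 8 9 3 3], max=9
Drop 5: L rot1 at col 2 lands with bottom-row=9; cleared 0 line(s) (total 0); column heights now [0 8 12 10 3], max=12

Answer: 0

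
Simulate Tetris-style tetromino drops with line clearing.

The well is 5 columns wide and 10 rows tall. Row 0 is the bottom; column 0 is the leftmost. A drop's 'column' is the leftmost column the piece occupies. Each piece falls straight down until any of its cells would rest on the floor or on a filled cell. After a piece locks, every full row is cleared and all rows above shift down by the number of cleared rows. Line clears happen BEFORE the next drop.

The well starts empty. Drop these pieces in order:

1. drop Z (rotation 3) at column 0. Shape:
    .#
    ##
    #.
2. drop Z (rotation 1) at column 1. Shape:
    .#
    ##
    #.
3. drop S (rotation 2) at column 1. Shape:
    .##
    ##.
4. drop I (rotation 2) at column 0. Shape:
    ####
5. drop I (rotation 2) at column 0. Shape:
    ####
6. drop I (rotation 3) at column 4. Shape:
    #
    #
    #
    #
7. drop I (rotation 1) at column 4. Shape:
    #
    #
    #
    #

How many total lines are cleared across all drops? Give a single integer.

Answer: 0

Derivation:
Drop 1: Z rot3 at col 0 lands with bottom-row=0; cleared 0 line(s) (total 0); column heights now [2 3 0 0 0], max=3
Drop 2: Z rot1 at col 1 lands with bottom-row=3; cleared 0 line(s) (total 0); column heights now [2 5 6 0 0], max=6
Drop 3: S rot2 at col 1 lands with bottom-row=6; cleared 0 line(s) (total 0); column heights now [2 7 8 8 0], max=8
Drop 4: I rot2 at col 0 lands with bottom-row=8; cleared 0 line(s) (total 0); column heights now [9 9 9 9 0], max=9
Drop 5: I rot2 at col 0 lands with bottom-row=9; cleared 0 line(s) (total 0); column heights now [10 10 10 10 0], max=10
Drop 6: I rot3 at col 4 lands with bottom-row=0; cleared 0 line(s) (total 0); column heights now [10 10 10 10 4], max=10
Drop 7: I rot1 at col 4 lands with bottom-row=4; cleared 0 line(s) (total 0); column heights now [10 10 10 10 8], max=10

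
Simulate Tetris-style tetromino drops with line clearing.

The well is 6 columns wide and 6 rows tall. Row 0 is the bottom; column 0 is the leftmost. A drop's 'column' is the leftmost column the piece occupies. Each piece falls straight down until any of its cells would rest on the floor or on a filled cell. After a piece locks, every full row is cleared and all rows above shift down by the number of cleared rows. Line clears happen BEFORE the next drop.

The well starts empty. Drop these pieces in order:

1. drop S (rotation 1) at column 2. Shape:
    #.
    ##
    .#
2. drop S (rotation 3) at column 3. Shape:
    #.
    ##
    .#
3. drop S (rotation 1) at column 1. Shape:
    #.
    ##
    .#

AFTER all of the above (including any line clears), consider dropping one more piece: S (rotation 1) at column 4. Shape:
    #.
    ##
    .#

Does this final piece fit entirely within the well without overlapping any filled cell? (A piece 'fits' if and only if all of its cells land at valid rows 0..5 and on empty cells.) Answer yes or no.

Drop 1: S rot1 at col 2 lands with bottom-row=0; cleared 0 line(s) (total 0); column heights now [0 0 3 2 0 0], max=3
Drop 2: S rot3 at col 3 lands with bottom-row=1; cleared 0 line(s) (total 0); column heights now [0 0 3 4 3 0], max=4
Drop 3: S rot1 at col 1 lands with bottom-row=3; cleared 0 line(s) (total 0); column heights now [0 6 5 4 3 0], max=6
Test piece S rot1 at col 4 (width 2): heights before test = [0 6 5 4 3 0]; fits = True

Answer: yes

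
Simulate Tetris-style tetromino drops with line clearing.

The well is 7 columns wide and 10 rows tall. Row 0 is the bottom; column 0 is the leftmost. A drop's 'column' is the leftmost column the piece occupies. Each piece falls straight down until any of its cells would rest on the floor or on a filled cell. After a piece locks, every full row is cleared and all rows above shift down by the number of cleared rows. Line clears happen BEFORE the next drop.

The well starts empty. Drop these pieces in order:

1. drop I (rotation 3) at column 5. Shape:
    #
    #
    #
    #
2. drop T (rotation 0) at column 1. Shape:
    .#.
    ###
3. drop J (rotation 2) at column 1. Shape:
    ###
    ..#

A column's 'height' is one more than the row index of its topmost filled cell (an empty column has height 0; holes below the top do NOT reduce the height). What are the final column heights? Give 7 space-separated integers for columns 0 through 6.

Answer: 0 3 3 3 0 4 0

Derivation:
Drop 1: I rot3 at col 5 lands with bottom-row=0; cleared 0 line(s) (total 0); column heights now [0 0 0 0 0 4 0], max=4
Drop 2: T rot0 at col 1 lands with bottom-row=0; cleared 0 line(s) (total 0); column heights now [0 1 2 1 0 4 0], max=4
Drop 3: J rot2 at col 1 lands with bottom-row=1; cleared 0 line(s) (total 0); column heights now [0 3 3 3 0 4 0], max=4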